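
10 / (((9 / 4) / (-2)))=-8.89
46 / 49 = 0.94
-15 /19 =-0.79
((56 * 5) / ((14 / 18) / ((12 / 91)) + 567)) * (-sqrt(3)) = -4320 * sqrt(3) / 8839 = -0.85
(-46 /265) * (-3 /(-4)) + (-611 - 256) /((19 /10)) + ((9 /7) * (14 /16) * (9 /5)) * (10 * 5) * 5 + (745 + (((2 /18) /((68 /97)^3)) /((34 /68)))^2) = 8016140405374972267 /10080404943989760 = 795.22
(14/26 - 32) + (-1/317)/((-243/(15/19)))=-199535902/6342219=-31.46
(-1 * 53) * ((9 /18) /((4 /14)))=-371 /4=-92.75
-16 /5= -3.20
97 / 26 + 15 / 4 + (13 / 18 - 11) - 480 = -225949 / 468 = -482.80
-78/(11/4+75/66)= -20.07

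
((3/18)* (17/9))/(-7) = -17/378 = -0.04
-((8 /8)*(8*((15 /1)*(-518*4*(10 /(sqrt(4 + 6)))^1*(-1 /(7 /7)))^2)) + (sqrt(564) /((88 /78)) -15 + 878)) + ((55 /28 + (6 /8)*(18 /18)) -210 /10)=-36062751769 /7 -39*sqrt(141) /22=-5151821702.34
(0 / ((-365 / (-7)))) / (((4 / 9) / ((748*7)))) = 0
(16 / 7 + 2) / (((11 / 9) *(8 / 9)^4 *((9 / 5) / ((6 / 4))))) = 1476225 / 315392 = 4.68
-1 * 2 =-2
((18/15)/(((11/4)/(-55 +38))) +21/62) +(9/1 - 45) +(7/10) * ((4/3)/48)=-5286049/122760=-43.06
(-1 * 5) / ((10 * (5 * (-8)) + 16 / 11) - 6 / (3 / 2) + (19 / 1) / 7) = 385 / 30787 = 0.01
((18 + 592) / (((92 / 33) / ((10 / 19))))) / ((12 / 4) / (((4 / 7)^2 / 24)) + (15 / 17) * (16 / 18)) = 5133150 / 9863527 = 0.52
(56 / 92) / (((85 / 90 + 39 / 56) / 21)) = 148176 / 19021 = 7.79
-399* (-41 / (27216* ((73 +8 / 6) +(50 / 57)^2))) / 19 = 14801 / 35137296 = 0.00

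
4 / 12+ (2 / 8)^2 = 19 / 48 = 0.40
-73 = -73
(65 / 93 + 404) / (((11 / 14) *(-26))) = -263459 / 13299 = -19.81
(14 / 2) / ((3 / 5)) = 11.67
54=54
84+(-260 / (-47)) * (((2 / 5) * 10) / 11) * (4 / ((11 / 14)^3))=69217708 / 688127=100.59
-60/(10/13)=-78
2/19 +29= 553/19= 29.11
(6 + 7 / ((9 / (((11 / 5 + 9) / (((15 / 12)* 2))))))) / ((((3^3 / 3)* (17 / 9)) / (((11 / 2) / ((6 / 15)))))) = 11737 / 1530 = 7.67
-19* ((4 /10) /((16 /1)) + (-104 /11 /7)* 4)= 314697 /3080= 102.17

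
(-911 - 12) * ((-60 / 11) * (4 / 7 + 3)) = 1384500 / 77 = 17980.52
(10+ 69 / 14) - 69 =-757 / 14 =-54.07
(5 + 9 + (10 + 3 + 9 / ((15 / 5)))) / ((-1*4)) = -15 / 2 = -7.50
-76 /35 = -2.17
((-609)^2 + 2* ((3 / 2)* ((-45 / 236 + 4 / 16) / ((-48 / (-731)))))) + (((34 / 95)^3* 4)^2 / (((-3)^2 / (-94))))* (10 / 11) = 10191689806683247673611 / 27479499092100000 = 370883.39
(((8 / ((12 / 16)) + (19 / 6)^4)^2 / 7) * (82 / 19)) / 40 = 170377804405 / 893555712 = 190.67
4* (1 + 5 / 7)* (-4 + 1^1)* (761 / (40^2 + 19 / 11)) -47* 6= -11995110 / 41111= -291.77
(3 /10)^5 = 243 /100000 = 0.00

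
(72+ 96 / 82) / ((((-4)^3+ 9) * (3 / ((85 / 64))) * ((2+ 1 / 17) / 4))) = -7225 / 6314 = -1.14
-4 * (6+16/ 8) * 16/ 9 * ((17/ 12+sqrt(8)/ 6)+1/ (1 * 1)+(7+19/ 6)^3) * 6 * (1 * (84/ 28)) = -29120384/ 27-1024 * sqrt(2)/ 3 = -1079015.46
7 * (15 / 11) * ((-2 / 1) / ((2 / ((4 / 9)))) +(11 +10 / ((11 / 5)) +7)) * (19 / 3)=1455020 / 1089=1336.11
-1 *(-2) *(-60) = -120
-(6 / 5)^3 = -1.73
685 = 685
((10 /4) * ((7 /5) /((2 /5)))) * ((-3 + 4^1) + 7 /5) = 21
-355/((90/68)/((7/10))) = -8449/45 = -187.76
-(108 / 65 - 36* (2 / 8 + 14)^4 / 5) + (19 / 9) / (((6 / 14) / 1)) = 6669354763 / 22464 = 296890.79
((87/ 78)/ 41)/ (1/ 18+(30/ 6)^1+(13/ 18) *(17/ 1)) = 87/ 55432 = 0.00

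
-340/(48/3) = -85/4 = -21.25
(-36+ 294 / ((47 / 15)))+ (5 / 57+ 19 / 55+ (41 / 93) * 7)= 280223441 / 4567695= 61.35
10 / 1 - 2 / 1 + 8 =16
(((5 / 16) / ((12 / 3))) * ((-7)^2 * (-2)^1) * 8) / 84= -35 / 48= -0.73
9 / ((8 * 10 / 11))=99 / 80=1.24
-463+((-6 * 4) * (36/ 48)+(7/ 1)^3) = -138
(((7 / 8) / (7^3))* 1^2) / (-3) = -0.00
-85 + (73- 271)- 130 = -413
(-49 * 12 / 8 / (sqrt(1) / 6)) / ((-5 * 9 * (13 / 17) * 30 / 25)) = 833 / 78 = 10.68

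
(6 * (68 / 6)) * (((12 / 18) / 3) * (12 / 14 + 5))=5576 / 63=88.51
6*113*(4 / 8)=339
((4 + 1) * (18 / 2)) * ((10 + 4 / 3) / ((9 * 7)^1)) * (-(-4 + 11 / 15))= 238 / 9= 26.44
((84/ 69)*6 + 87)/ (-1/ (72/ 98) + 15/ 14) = -325.54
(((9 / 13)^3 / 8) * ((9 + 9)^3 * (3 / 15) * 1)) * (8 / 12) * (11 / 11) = 354294 / 10985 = 32.25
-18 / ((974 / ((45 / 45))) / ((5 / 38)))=-45 / 18506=-0.00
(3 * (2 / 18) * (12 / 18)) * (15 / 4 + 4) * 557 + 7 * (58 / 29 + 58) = 24827 / 18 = 1379.28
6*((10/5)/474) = 0.03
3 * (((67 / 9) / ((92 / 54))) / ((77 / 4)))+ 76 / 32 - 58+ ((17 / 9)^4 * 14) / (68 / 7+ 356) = -809934653861 / 14872999680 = -54.46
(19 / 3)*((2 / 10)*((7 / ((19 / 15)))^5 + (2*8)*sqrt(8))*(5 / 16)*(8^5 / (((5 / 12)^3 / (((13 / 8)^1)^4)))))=5001145344*sqrt(2) / 125 + 839851262359200 / 130321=6501062914.62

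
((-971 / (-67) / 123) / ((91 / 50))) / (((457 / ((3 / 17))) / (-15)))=-0.00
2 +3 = 5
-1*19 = -19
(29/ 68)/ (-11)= -29/ 748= -0.04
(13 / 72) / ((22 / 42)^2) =637 / 968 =0.66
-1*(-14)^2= -196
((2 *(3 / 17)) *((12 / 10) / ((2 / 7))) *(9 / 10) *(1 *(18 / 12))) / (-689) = -1701 / 585650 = -0.00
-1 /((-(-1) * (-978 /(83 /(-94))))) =-83 /91932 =-0.00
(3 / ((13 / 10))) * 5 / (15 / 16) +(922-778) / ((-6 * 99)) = 5176 / 429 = 12.07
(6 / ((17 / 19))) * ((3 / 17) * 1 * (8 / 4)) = 684 / 289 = 2.37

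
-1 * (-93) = 93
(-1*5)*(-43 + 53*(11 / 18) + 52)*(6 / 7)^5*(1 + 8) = -14482800 / 16807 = -861.71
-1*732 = -732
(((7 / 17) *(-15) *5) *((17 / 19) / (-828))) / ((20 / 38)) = 35 / 552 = 0.06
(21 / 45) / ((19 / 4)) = 0.10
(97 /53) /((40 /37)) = 3589 /2120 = 1.69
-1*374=-374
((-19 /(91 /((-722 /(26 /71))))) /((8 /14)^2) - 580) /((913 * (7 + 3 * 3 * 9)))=1840603 /217250176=0.01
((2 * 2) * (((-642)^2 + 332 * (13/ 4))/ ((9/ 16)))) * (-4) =-105790208/ 9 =-11754467.56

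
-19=-19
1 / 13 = 0.08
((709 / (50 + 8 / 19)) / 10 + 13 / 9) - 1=159559 / 86220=1.85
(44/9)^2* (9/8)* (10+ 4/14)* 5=9680/7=1382.86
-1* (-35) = 35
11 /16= 0.69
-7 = -7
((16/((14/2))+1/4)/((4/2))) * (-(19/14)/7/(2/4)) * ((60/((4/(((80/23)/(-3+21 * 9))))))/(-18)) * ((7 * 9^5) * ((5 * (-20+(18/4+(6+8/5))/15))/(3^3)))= -1572927255/139748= -11255.45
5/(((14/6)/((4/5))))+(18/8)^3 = 5871/448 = 13.10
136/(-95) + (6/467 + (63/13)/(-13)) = -13432193/7497685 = -1.79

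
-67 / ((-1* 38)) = 67 / 38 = 1.76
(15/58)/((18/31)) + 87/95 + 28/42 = 22347/11020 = 2.03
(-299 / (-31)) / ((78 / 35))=805 / 186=4.33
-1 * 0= 0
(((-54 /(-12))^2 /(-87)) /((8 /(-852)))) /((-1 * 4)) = -5751 /928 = -6.20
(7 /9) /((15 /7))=49 /135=0.36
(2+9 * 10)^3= 778688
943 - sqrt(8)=943 - 2 * sqrt(2)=940.17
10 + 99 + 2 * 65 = 239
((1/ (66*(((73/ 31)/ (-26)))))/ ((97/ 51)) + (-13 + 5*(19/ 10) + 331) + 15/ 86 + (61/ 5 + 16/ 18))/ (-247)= -51346277222/ 37227613995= -1.38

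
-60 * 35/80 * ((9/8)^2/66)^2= -76545/7929856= -0.01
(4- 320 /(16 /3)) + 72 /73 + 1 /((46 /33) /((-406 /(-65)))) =-5514893 /109135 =-50.53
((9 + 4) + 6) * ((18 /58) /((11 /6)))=1026 /319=3.22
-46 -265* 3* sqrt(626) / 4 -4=-795* sqrt(626) / 4 -50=-5022.72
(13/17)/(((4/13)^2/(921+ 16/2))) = 7503.72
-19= -19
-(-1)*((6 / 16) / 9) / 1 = 1 / 24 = 0.04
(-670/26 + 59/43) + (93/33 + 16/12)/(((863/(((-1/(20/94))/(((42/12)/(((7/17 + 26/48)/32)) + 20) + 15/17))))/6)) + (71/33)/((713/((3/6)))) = -194894076539598353/7988572207657470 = -24.40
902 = 902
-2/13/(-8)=1/52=0.02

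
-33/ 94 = -0.35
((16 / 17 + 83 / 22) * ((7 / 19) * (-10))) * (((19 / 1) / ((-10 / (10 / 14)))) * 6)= 26445 / 187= 141.42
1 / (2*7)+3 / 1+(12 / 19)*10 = 2497 / 266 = 9.39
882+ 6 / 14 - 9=6114 / 7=873.43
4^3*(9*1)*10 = 5760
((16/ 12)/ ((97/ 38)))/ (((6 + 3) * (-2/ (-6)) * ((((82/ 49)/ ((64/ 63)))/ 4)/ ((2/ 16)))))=17024/ 322137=0.05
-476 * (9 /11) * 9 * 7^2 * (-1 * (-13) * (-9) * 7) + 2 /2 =1547290847 /11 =140662804.27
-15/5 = -3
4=4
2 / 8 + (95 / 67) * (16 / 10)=675 / 268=2.52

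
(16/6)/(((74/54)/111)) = 216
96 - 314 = -218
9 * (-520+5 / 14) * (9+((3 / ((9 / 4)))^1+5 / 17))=-5914575 / 119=-49702.31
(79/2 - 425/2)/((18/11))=-1903/18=-105.72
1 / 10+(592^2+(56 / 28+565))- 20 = 3510111 / 10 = 351011.10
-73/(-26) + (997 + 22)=26567/26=1021.81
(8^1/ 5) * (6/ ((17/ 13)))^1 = 624/ 85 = 7.34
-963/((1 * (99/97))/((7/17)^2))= -508571/3179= -159.98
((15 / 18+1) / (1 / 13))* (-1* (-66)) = 1573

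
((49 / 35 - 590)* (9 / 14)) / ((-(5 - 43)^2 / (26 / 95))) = 344331 / 4801300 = 0.07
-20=-20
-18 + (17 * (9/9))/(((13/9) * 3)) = -183/13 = -14.08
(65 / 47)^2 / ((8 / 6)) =12675 / 8836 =1.43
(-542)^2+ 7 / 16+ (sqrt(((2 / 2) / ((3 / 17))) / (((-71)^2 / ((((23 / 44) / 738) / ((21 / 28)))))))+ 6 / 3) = sqrt(352682) / 576378+ 4700263 / 16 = 293766.44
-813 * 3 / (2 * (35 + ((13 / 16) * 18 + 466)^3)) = -69376 / 6316066005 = -0.00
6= 6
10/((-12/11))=-55/6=-9.17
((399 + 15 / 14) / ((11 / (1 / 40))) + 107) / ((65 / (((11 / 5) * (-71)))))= -47195191 / 182000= -259.31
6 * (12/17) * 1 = 72/17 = 4.24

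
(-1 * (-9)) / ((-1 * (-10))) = 9 / 10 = 0.90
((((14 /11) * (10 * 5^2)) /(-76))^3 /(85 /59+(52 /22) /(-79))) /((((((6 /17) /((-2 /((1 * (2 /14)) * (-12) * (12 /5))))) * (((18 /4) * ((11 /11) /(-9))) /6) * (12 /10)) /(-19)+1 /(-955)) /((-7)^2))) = -12420001243603515625 /13518556757123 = -918737.22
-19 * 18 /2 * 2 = -342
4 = 4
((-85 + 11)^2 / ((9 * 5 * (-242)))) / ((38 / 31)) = -42439 / 103455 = -0.41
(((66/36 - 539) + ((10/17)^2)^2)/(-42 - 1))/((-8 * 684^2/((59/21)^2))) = -936835205023/35567731867578624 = -0.00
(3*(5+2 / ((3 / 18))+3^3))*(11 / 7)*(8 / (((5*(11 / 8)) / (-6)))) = -50688 / 35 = -1448.23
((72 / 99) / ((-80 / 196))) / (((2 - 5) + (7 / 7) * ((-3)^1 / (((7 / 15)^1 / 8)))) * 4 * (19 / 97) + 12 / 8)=133084 / 3073125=0.04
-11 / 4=-2.75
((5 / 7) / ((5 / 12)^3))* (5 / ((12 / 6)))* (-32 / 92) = -8.59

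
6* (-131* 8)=-6288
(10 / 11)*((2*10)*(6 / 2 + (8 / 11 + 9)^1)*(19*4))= 2128000 / 121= 17586.78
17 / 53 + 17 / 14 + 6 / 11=16981 / 8162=2.08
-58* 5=-290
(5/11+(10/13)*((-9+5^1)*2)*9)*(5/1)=-39275/143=-274.65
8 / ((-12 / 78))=-52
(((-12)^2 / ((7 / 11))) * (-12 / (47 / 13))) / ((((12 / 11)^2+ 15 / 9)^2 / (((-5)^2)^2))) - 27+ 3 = -20358895473624 / 353796401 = -57544.10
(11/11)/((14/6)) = 3/7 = 0.43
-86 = -86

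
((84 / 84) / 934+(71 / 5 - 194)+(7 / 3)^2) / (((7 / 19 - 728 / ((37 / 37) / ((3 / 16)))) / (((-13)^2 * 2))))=47061180218 / 108710595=432.90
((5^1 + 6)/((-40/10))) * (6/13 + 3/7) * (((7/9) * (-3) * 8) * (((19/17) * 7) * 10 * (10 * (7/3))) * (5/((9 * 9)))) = 10241000/1989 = 5148.82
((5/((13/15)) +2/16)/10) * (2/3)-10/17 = -5179/26520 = -0.20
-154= -154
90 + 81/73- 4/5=32963/365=90.31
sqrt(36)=6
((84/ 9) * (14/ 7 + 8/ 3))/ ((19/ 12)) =1568/ 57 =27.51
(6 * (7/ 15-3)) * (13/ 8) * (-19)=4693/ 10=469.30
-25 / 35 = -5 / 7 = -0.71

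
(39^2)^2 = 2313441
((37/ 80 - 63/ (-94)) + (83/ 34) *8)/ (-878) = -1320723/ 56121760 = -0.02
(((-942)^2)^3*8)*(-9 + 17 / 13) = -558978885894467635200 / 13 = -42998375838035971938.46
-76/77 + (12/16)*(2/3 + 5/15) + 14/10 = 1.16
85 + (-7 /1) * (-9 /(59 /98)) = 11189 /59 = 189.64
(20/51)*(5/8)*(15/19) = 0.19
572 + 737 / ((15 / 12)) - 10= 5758 / 5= 1151.60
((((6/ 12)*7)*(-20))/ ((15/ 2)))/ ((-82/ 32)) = 448/ 123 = 3.64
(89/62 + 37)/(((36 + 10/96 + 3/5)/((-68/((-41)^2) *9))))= -175007520/459045799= -0.38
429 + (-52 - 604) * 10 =-6131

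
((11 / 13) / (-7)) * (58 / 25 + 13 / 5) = -1353 / 2275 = -0.59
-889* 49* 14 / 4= -304927 / 2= -152463.50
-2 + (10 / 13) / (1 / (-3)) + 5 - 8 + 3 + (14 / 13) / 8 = -217 / 52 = -4.17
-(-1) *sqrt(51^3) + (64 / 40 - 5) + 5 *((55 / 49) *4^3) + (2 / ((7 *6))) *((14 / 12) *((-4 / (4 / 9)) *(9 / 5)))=173893 / 490 + 51 *sqrt(51)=719.10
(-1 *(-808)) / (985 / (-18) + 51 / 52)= -378144 / 25151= -15.03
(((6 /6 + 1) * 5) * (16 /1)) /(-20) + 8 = 0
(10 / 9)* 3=10 / 3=3.33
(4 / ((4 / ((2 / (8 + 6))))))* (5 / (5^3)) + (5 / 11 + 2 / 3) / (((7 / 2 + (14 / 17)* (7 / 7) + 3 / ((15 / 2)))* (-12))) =-391381 / 27823950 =-0.01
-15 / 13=-1.15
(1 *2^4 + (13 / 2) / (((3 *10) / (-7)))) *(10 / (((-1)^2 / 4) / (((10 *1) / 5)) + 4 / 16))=3476 / 9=386.22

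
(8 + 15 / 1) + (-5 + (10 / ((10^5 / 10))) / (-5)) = 89999 / 5000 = 18.00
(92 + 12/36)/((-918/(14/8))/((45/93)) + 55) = -9695/108057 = -0.09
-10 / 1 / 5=-2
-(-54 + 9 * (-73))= 711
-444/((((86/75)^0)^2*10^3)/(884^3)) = -38339794272/125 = -306718354.18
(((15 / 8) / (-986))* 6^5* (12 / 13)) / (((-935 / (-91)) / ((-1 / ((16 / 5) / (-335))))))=-25642575 / 184382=-139.07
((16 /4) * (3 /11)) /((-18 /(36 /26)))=-12 /143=-0.08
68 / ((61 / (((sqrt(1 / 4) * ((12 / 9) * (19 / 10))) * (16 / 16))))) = 1.41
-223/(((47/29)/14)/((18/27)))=-1284.23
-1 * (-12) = 12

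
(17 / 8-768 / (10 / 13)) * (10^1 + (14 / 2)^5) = -670174267 / 40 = -16754356.68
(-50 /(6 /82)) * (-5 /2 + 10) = -5125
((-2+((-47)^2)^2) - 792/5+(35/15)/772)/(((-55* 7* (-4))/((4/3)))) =56504848583/13374900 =4224.69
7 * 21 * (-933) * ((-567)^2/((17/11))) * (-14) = 6790250827206/17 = 399426519247.41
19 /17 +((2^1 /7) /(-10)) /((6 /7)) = 553 /510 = 1.08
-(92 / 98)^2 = -2116 / 2401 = -0.88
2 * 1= 2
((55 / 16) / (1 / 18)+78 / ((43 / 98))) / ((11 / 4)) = 82437 / 946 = 87.14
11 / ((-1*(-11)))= 1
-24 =-24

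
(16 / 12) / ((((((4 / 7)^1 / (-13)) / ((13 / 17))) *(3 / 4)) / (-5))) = 154.64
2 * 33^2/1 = 2178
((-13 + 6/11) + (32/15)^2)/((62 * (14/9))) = -631/7700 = -0.08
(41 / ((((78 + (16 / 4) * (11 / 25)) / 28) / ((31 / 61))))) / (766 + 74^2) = 222425 / 189809857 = 0.00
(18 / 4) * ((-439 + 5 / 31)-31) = -131085 / 62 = -2114.27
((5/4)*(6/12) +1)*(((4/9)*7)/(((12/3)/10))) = 455/36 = 12.64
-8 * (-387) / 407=7.61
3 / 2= 1.50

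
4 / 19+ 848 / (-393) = -14540 / 7467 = -1.95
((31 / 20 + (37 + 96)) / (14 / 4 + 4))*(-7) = -6279 / 50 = -125.58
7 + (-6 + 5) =6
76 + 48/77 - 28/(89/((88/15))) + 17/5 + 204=5801291/20559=282.18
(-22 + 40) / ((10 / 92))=828 / 5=165.60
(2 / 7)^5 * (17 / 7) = 544 / 117649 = 0.00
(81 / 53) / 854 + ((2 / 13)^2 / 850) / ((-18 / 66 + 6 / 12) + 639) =11688294929 / 6531144788350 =0.00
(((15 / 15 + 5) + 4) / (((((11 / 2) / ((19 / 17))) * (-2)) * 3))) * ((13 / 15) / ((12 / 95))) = -23465 / 10098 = -2.32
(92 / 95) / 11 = 92 / 1045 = 0.09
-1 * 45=-45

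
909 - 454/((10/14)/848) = -2690399/5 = -538079.80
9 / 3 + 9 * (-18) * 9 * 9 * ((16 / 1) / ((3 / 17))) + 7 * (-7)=-1189774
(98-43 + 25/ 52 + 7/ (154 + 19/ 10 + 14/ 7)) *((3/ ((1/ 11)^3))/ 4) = 55427.93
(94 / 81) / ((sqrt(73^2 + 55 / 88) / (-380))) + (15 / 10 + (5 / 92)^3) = 1168157 / 778688 - 71440 * sqrt(85274) / 3453597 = -4.54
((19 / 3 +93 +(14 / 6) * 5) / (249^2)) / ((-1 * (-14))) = 37 / 289338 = 0.00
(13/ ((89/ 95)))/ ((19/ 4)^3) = 4160/ 32129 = 0.13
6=6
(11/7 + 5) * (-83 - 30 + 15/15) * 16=-11776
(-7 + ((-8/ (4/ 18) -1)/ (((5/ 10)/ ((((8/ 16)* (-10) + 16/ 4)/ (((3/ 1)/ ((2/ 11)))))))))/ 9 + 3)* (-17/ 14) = 8840/ 2079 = 4.25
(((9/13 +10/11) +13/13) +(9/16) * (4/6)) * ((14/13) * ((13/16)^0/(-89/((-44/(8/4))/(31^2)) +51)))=23835/29288038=0.00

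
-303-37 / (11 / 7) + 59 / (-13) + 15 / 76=-3596075 / 10868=-330.89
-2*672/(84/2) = -32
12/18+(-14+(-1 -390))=-1213/3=-404.33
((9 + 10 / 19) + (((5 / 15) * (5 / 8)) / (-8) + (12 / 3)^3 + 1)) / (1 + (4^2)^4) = 271777 / 239078976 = 0.00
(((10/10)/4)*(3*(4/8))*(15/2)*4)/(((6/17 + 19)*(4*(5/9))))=1377/5264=0.26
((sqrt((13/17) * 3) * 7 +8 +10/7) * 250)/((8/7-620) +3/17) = -12250 * sqrt(663)/73623-8500/2231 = -8.09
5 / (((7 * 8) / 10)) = 25 / 28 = 0.89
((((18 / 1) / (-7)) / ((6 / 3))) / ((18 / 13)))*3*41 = -1599 / 14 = -114.21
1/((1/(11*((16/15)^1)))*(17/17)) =176/15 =11.73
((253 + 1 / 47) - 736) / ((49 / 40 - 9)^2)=-36320000 / 4545887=-7.99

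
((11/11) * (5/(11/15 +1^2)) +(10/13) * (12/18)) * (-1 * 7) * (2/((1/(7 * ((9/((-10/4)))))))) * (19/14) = 21147/13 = 1626.69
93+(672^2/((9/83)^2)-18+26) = 345663373/9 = 38407041.44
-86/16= -43/8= -5.38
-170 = -170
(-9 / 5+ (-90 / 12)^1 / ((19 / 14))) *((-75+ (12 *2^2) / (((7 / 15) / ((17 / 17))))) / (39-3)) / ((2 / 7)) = -377 / 19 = -19.84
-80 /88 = -10 /11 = -0.91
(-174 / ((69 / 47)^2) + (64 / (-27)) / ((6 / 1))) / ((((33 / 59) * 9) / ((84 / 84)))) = -205097098 / 12726153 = -16.12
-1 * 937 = -937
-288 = -288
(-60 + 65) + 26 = 31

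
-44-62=-106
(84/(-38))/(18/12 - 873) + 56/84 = 3166/4731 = 0.67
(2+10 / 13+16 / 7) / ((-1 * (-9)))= 460 / 819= 0.56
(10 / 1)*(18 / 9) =20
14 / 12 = 7 / 6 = 1.17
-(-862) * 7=6034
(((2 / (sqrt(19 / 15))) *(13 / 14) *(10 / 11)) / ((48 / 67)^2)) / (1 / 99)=291785 *sqrt(285) / 17024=289.35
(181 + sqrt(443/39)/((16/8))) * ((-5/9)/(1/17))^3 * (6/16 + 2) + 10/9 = -365506.24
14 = 14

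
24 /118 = 0.20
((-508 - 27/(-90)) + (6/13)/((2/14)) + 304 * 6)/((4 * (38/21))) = 3602319/19760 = 182.30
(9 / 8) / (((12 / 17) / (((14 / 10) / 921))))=119 / 49120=0.00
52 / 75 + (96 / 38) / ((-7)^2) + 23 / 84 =94841 / 93100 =1.02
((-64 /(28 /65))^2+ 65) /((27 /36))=1446380 /49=29517.96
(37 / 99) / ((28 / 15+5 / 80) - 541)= -2960 / 4269441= -0.00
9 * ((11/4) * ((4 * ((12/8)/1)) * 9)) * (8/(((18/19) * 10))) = 5643/5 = 1128.60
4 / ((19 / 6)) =24 / 19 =1.26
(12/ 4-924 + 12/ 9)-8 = -2783/ 3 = -927.67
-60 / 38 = -30 / 19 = -1.58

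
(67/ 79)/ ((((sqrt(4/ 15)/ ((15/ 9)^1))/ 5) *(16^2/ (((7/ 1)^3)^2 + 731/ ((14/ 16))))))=1389229925 *sqrt(15)/ 849408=6334.37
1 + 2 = 3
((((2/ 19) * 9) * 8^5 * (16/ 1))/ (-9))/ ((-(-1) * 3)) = -1048576/ 57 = -18396.07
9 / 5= 1.80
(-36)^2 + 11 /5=6491 /5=1298.20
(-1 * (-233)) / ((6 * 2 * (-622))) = -233 / 7464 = -0.03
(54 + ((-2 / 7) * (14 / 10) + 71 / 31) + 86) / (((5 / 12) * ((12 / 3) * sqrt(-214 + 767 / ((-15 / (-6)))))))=8.84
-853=-853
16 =16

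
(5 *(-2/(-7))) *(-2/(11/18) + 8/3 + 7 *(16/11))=3160/231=13.68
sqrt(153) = 3 * sqrt(17) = 12.37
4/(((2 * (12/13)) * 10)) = 13/60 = 0.22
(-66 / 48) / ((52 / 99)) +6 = 1407 / 416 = 3.38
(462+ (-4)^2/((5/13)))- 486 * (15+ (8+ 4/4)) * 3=-172442/5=-34488.40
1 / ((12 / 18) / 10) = 15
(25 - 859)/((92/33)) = -13761/46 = -299.15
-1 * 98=-98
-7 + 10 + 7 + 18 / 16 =89 / 8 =11.12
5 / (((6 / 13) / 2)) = 65 / 3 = 21.67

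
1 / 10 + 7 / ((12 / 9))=107 / 20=5.35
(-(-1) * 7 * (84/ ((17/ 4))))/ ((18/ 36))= 276.71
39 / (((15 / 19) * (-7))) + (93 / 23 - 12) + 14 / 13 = -145848 / 10465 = -13.94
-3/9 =-1/3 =-0.33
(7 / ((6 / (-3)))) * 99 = -693 / 2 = -346.50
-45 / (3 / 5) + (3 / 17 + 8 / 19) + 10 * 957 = 3067078 / 323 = 9495.60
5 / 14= 0.36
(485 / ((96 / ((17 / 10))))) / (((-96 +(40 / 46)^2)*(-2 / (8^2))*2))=872321 / 604608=1.44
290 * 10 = 2900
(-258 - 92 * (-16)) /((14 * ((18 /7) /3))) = 607 /6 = 101.17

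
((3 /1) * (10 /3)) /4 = 5 /2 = 2.50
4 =4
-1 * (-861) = 861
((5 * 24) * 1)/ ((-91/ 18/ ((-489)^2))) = -516501360/ 91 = -5675839.12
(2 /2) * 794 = 794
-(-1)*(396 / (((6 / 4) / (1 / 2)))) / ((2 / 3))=198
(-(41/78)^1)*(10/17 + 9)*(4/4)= -6683/1326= -5.04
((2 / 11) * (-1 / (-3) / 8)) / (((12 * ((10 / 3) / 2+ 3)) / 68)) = 0.01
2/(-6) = -1/3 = -0.33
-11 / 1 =-11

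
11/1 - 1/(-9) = 100/9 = 11.11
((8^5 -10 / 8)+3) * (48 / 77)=1572948 / 77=20427.90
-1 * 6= -6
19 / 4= 4.75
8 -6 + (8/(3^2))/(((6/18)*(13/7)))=134/39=3.44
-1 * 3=-3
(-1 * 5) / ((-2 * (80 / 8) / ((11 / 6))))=11 / 24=0.46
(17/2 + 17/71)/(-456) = -0.02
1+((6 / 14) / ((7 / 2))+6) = 349 / 49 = 7.12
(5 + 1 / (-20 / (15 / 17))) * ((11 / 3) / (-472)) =-3707 / 96288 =-0.04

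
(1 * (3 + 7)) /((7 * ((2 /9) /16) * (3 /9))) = 2160 /7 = 308.57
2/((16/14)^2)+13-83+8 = -1935/32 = -60.47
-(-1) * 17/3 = 17/3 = 5.67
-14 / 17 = -0.82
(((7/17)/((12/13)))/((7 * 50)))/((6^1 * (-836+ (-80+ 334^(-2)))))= -362557/1563435013500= -0.00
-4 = -4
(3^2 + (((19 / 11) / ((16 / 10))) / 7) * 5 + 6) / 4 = 9715 / 2464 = 3.94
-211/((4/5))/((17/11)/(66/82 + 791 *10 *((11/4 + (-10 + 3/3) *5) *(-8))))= -1272103114865/2788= -456278018.24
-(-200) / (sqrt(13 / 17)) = 200 * sqrt(221) / 13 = 228.71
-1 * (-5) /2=5 /2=2.50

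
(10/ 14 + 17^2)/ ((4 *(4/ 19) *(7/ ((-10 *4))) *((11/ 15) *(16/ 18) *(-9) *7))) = 722475/ 15092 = 47.87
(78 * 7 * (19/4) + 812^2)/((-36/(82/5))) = -301549.31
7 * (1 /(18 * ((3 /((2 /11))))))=7 /297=0.02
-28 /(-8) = 7 /2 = 3.50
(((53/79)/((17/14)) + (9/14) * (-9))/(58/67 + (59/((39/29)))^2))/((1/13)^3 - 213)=4405924993041/345312963922486000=0.00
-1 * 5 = -5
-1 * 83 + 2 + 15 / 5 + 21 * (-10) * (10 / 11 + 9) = -2158.91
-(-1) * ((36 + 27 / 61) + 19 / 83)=36.67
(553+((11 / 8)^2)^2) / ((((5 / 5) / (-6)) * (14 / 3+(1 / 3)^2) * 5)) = -61552683 / 440320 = -139.79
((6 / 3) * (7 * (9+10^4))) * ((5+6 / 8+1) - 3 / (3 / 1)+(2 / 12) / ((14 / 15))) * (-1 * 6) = -4984482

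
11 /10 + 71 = 721 /10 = 72.10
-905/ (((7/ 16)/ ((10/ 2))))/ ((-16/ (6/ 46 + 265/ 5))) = 5529550/ 161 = 34345.03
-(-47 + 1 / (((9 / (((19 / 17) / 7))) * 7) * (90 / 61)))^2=-1005597097744801 / 455260572900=-2208.84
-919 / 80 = -11.49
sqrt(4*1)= 2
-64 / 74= -32 / 37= -0.86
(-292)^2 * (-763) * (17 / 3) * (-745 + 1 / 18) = 7414904421848 / 27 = 274626089698.07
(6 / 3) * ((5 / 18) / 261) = 5 / 2349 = 0.00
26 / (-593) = -26 / 593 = -0.04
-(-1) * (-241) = -241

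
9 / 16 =0.56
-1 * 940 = -940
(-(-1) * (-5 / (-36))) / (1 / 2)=5 / 18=0.28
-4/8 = -1/2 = -0.50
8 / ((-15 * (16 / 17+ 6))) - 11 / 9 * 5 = -16429 / 2655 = -6.19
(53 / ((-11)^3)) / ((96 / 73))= -3869 / 127776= -0.03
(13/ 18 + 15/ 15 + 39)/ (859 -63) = 733/ 14328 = 0.05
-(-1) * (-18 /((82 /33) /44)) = -13068 /41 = -318.73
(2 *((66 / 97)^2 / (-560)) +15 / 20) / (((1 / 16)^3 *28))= 252356352 / 2305205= 109.47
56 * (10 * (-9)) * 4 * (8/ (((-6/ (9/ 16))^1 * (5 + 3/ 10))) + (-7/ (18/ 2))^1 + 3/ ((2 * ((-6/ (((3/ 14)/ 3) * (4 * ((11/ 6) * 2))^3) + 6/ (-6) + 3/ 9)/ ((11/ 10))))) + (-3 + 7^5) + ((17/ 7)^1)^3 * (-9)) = -38661594262162016/ 115028921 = -336103250.61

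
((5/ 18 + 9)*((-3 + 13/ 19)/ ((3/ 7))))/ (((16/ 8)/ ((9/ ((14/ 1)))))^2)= -5511/ 1064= -5.18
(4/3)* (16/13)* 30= 640/13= 49.23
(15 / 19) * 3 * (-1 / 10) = -9 / 38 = -0.24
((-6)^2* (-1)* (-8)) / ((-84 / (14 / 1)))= -48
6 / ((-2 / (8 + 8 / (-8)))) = -21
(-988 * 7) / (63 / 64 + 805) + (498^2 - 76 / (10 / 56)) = 9121709988 / 36845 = 247569.82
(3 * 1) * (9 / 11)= 27 / 11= 2.45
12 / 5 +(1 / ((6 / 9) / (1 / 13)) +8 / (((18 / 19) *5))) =4919 / 1170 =4.20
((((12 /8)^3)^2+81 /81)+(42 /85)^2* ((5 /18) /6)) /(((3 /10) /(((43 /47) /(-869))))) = -147954013 /3399444576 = -0.04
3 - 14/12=11/6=1.83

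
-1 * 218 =-218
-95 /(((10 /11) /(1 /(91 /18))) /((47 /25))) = -88407 /2275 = -38.86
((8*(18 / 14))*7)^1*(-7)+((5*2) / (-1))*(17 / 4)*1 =-1093 / 2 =-546.50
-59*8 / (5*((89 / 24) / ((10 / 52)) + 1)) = -5664 / 1217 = -4.65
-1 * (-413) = 413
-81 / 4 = -20.25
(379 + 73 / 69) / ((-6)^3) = -3278 / 1863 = -1.76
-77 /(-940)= 77 /940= 0.08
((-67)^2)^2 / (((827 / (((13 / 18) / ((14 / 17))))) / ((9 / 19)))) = 4453397741 / 439964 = 10122.19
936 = 936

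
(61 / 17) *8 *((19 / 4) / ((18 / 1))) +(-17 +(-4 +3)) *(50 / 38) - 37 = -154388 / 2907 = -53.11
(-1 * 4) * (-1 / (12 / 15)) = 5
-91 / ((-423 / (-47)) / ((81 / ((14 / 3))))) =-351 / 2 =-175.50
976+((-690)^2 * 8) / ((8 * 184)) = 7127 / 2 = 3563.50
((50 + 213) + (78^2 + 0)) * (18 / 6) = 19041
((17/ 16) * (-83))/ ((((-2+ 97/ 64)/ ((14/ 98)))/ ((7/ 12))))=1411/ 93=15.17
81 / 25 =3.24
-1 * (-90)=90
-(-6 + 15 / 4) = 9 / 4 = 2.25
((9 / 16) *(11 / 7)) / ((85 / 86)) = 4257 / 4760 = 0.89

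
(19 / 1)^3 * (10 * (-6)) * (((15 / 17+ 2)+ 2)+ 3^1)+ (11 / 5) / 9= -2481586013 / 765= -3243903.28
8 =8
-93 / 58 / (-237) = 31 / 4582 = 0.01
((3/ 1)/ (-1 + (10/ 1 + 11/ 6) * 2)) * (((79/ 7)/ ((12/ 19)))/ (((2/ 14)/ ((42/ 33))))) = 31521/ 1496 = 21.07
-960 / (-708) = 80 / 59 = 1.36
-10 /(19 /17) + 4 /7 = -1114 /133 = -8.38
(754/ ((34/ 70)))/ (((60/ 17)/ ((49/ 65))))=9947/ 30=331.57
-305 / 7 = -43.57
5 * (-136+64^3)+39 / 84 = 36681133 / 28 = 1310040.46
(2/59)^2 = 4/3481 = 0.00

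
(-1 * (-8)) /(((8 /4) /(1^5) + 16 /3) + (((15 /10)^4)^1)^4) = 1572864 /130581955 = 0.01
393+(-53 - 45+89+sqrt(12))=387.46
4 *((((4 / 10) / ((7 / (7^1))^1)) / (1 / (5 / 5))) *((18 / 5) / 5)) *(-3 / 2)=-216 / 125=-1.73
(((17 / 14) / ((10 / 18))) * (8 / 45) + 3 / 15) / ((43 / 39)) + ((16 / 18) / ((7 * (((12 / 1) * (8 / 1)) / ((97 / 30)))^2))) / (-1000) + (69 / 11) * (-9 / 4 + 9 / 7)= -170385570274457 / 30895603200000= -5.51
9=9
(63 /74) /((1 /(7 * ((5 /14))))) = 315 /148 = 2.13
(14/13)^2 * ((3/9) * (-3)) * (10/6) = -980/507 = -1.93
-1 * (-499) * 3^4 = 40419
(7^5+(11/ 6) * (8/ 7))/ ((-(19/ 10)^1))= -3529910/ 399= -8846.89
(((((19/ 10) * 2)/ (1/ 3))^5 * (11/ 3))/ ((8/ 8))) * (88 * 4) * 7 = 5436087170976/ 3125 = 1739547894.71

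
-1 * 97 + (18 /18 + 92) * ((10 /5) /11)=-881 /11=-80.09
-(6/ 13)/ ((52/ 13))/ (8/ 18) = -27/ 104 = -0.26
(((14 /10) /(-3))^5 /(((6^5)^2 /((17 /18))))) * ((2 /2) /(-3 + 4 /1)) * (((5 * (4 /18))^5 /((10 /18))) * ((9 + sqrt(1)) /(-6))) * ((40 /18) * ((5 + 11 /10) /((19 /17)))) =296290603 /13909089812616288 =0.00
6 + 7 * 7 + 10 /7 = 395 /7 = 56.43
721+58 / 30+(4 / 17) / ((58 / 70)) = 5348192 / 7395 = 723.22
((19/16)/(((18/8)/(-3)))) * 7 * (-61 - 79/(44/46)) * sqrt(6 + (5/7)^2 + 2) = 20007 * sqrt(417)/88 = 4642.66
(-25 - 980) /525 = -67 /35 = -1.91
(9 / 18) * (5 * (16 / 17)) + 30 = 550 / 17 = 32.35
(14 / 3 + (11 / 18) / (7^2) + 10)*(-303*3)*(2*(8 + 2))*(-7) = 1868067.14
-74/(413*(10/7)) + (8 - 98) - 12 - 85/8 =-266091/2360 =-112.75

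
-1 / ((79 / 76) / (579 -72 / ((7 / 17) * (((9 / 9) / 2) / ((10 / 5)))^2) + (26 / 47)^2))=2134.16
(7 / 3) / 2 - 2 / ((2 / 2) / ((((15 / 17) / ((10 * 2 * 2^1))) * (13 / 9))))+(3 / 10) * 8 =1191 / 340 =3.50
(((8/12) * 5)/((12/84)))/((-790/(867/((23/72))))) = -145656/1817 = -80.16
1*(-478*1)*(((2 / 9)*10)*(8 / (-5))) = 15296 / 9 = 1699.56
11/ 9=1.22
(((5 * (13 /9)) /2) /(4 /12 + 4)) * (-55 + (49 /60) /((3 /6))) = -1601 /36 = -44.47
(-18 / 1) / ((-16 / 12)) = 27 / 2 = 13.50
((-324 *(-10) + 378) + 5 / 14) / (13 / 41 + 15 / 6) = 2076937 / 1617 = 1284.44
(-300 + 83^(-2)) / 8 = -2066699 / 55112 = -37.50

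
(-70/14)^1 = -5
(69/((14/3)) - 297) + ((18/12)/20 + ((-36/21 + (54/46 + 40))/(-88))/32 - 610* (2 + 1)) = -4787998069/2266880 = -2112.15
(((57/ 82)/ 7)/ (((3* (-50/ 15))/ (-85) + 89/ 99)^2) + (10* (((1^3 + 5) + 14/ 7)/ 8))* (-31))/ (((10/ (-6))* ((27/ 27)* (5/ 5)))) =1562284904601/ 8401985270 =185.94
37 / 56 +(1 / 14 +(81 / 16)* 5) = 2917 / 112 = 26.04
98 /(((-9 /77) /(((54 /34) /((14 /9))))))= -14553 /17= -856.06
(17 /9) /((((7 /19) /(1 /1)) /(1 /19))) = 17 /63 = 0.27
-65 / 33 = -1.97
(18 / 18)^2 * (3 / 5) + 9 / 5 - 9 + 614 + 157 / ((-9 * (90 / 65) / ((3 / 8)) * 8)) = 10485667 / 17280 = 606.81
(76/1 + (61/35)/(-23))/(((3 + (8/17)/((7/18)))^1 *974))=346341/18705670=0.02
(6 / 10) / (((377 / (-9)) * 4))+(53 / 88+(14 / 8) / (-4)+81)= 81.16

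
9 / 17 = 0.53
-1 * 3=-3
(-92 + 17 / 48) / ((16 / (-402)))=294733 / 128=2302.60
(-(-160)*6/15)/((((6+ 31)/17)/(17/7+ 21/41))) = 918272/10619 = 86.47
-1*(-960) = 960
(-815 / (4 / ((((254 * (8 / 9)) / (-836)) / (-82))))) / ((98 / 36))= -103505 / 419881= -0.25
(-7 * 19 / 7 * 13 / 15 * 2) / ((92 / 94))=-11609 / 345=-33.65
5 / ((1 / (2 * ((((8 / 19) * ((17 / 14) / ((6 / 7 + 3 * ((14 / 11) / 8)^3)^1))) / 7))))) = 57925120 / 68934831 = 0.84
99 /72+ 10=91 /8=11.38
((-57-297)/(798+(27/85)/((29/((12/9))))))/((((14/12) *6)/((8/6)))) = -581740/6884871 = -0.08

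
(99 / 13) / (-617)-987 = -7916826 / 8021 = -987.01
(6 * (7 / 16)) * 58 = 609 / 4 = 152.25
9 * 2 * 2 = 36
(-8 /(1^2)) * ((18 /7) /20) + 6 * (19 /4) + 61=6193 /70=88.47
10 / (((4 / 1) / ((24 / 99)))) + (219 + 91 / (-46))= 330359 / 1518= 217.63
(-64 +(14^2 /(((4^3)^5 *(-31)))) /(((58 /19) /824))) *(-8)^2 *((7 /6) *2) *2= -9009409954993 /471334912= -19114.67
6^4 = 1296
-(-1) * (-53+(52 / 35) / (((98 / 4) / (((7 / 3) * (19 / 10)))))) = -193787 / 3675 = -52.73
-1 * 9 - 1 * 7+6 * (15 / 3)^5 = 18734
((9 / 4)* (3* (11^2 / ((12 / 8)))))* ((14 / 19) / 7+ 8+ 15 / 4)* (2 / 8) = 981189 / 608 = 1613.80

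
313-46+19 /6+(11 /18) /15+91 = 361.21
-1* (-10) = 10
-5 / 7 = -0.71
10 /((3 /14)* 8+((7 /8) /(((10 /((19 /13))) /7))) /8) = 582400 /106357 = 5.48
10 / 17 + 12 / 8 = 2.09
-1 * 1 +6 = 5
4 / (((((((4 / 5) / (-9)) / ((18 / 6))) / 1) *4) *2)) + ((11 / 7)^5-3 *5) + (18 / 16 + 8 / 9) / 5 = -21.89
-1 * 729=-729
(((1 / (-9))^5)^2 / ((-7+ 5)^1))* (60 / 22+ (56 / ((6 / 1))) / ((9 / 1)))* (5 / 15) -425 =-1320358083049234 / 3106724901291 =-425.00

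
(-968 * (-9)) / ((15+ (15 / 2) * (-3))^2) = 3872 / 25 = 154.88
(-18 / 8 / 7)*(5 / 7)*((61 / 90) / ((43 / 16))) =-122 / 2107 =-0.06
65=65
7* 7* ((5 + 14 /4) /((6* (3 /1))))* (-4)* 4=-3332 /9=-370.22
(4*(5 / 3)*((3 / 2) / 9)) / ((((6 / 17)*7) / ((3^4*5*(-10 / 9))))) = -4250 / 21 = -202.38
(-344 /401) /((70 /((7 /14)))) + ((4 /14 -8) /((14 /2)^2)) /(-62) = -76499 /21319165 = -0.00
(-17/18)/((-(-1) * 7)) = -17/126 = -0.13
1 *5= 5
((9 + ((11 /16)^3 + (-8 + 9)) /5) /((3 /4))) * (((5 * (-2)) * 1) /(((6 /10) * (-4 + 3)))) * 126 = 6641145 /256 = 25941.97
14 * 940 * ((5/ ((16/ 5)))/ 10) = 8225/ 4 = 2056.25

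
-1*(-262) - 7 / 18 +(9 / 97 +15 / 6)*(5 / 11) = 2523569 / 9603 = 262.79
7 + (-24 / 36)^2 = 67 / 9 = 7.44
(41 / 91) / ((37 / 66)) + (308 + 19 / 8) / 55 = 9550901 / 1481480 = 6.45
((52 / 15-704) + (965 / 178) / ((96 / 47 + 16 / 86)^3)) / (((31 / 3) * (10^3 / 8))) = -170777818028388161 / 315106135150720000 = -0.54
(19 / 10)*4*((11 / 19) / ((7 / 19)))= 418 / 35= 11.94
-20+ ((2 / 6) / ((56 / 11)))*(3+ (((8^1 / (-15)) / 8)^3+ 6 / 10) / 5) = -19.80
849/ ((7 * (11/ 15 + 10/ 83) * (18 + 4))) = 1057005/ 163702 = 6.46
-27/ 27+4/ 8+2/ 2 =1/ 2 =0.50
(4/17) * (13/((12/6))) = 26/17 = 1.53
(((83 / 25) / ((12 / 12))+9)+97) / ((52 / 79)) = 215907 / 1300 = 166.08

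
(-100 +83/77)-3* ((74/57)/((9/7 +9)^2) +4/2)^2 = -62227894246181/560259431424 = -111.07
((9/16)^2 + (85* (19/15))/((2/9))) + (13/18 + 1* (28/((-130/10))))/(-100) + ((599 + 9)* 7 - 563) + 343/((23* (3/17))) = 14681537887/3444480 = 4262.34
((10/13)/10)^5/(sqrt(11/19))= sqrt(209)/4084223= 0.00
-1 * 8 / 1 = -8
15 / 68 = 0.22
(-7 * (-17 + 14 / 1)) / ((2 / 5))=105 / 2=52.50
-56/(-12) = 14/3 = 4.67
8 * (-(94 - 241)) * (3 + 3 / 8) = 3969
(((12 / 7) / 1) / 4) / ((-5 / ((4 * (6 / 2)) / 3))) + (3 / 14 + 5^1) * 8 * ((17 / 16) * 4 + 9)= 19333 / 35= 552.37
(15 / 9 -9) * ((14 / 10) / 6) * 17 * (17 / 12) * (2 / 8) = -22253 / 2160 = -10.30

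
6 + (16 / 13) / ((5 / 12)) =582 / 65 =8.95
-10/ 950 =-1/ 95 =-0.01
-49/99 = -0.49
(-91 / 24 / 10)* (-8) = 91 / 30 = 3.03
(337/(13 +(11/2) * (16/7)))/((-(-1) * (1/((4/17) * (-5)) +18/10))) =47180/3401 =13.87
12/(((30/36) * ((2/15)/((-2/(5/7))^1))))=-1512/5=-302.40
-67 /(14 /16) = -76.57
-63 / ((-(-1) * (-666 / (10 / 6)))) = 35 / 222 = 0.16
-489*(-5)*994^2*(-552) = -1333492907040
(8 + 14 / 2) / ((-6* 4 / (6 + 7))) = -65 / 8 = -8.12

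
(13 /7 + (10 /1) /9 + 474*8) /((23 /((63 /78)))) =18391 /138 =133.27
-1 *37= -37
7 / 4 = 1.75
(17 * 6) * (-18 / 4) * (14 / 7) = -918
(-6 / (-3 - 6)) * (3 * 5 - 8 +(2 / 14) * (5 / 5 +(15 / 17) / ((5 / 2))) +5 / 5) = 650 / 119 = 5.46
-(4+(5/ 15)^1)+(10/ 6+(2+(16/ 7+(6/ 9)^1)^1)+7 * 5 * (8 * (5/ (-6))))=-4852/ 21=-231.05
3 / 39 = 1 / 13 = 0.08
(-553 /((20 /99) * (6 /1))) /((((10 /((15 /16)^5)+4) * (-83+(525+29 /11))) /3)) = -18292341375 /105827623456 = -0.17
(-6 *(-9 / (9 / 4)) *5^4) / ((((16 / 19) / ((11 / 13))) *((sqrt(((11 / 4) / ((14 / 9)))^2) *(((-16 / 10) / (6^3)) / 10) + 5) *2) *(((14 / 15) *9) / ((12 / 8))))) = 146953125 / 545857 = 269.22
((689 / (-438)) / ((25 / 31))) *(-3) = 21359 / 3650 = 5.85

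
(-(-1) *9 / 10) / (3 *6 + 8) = 9 / 260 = 0.03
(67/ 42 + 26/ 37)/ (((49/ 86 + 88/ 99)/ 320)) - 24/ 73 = 10753976376/ 21346003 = 503.79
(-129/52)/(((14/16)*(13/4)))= -1032/1183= -0.87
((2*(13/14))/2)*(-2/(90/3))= -13/210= -0.06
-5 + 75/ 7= 40/ 7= 5.71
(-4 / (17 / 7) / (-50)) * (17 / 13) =14 / 325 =0.04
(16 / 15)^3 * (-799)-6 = -3292954 / 3375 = -975.69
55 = 55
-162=-162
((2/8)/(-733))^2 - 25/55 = -42983109/94562864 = -0.45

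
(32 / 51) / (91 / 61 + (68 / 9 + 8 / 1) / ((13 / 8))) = 76128 / 1342439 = 0.06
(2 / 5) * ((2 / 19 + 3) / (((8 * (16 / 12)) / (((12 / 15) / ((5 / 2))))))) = 177 / 4750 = 0.04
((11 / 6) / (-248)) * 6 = -11 / 248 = -0.04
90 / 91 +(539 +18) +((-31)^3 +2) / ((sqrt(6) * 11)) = 50777 / 91 - 29789 * sqrt(6) / 66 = -547.58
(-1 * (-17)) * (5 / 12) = 85 / 12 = 7.08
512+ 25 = 537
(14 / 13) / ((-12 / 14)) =-49 / 39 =-1.26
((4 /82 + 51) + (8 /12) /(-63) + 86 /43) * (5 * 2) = 4109930 /7749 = 530.38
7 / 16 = 0.44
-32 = -32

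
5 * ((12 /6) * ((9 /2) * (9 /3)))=135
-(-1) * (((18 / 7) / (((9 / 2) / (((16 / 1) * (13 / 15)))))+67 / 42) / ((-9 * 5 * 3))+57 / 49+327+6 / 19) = 1238280833 / 3770550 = 328.41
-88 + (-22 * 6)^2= 17336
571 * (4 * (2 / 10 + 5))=59384 / 5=11876.80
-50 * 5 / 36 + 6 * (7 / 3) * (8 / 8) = 127 / 18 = 7.06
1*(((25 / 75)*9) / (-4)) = -3 / 4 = -0.75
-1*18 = -18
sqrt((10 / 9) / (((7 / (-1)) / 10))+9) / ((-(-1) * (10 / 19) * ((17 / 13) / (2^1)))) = 247 * sqrt(3269) / 1785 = 7.91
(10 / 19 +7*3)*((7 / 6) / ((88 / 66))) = 2863 / 152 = 18.84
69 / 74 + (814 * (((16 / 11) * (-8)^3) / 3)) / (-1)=44859599 / 222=202070.27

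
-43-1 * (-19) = -24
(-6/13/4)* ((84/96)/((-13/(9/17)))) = 189/45968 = 0.00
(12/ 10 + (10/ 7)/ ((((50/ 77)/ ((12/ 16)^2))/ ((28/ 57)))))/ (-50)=-687/ 19000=-0.04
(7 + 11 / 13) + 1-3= 76 / 13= 5.85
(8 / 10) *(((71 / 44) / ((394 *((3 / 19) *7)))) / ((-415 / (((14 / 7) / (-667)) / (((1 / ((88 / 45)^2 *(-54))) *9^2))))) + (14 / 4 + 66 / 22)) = 5.20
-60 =-60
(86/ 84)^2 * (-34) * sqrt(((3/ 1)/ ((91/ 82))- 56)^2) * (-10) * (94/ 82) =35825761750/ 1645371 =21773.67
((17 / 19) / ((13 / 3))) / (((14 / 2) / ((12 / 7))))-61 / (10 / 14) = -5164921 / 60515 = -85.35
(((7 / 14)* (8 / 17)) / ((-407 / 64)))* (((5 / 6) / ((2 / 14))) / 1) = -4480 / 20757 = -0.22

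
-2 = -2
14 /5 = 2.80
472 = 472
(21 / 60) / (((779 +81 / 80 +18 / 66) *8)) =11 / 196186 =0.00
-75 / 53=-1.42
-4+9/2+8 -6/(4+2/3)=101/14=7.21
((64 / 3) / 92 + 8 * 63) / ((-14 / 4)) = -69584 / 483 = -144.07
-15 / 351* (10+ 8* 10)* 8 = -400 / 13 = -30.77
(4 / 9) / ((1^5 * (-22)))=-2 / 99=-0.02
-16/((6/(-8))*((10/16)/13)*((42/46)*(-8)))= -19136/315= -60.75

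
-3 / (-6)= 1 / 2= 0.50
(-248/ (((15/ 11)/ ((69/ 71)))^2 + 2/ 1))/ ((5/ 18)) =-31748464/ 141135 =-224.95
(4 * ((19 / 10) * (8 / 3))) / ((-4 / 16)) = -1216 / 15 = -81.07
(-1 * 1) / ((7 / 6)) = -6 / 7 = -0.86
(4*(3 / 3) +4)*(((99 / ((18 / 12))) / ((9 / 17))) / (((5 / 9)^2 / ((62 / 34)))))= 147312 / 25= 5892.48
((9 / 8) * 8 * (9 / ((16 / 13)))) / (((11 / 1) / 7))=7371 / 176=41.88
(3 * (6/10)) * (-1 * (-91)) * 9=7371/5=1474.20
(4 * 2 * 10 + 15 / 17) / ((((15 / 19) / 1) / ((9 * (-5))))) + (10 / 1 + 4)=-4596.29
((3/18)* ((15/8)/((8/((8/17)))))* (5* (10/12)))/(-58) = -125/94656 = -0.00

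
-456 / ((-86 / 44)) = 10032 / 43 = 233.30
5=5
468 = 468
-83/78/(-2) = 83/156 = 0.53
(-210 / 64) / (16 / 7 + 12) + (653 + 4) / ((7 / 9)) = 3783291 / 4480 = 844.48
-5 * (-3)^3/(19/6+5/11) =8910/239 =37.28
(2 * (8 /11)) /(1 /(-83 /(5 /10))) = -2656 /11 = -241.45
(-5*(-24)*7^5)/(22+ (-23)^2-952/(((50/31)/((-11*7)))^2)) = -1260525000/1355724647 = -0.93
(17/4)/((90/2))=17/180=0.09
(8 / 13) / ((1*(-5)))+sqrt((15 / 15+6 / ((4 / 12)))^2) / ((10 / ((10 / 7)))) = 1179 / 455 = 2.59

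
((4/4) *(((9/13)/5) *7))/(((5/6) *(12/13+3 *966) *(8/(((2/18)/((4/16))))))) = 7/314050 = 0.00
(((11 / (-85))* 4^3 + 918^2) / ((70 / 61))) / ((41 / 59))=128899689382 / 121975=1056771.38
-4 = -4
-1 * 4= -4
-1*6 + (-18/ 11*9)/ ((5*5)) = -1812/ 275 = -6.59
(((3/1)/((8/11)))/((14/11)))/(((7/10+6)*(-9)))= -605/11256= -0.05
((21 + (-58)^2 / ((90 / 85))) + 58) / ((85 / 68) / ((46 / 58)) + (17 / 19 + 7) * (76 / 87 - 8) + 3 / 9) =-1485529060 / 24796869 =-59.91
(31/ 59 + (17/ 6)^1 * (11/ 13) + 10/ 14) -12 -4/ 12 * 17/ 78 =-407612/ 48321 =-8.44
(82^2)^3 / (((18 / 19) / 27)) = 8664190135584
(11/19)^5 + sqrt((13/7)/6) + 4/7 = sqrt(546)/42 + 11031753/17332693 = 1.19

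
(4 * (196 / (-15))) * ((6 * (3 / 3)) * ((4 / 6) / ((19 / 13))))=-40768 / 285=-143.05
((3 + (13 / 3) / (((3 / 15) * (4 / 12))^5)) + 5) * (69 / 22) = 227053677 / 22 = 10320621.68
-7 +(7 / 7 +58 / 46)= -109 / 23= -4.74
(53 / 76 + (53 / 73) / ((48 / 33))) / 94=26553 / 2086048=0.01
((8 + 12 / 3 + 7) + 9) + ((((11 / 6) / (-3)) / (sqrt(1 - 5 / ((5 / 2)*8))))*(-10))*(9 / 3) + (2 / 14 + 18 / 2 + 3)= 110*sqrt(3) / 9 + 281 / 7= 61.31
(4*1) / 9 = 4 / 9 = 0.44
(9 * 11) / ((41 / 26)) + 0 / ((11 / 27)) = 2574 / 41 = 62.78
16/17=0.94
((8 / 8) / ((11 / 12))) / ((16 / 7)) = 21 / 44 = 0.48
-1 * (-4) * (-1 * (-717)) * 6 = 17208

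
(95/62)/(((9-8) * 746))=95/46252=0.00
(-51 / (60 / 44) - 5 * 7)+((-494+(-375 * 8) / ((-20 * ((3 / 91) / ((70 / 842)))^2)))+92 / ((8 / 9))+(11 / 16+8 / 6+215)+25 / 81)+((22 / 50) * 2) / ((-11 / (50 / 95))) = 15456212522693 / 21821911920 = 708.29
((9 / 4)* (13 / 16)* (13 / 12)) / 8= 507 / 2048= 0.25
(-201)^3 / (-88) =8120601 / 88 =92279.56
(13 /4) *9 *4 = 117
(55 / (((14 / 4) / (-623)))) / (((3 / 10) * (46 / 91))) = -4454450 / 69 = -64557.25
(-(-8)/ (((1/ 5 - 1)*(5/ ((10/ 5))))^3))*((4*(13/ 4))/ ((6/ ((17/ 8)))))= -221/ 48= -4.60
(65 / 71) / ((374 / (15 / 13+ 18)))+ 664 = 17633101 / 26554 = 664.05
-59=-59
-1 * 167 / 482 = -167 / 482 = -0.35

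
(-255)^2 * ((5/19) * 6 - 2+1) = 715275/19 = 37646.05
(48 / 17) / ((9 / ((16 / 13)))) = 256 / 663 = 0.39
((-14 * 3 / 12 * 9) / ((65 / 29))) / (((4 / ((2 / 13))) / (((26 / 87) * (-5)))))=21 / 26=0.81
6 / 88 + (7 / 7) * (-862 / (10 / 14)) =-265481 / 220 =-1206.73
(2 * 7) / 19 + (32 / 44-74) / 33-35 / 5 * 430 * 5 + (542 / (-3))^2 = 363933190 / 20691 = 17588.96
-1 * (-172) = 172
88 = 88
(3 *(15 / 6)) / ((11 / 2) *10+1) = 0.13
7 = 7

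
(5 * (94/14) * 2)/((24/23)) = 64.35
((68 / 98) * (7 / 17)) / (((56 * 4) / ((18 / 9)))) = 1 / 392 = 0.00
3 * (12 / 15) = 12 / 5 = 2.40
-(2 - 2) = 0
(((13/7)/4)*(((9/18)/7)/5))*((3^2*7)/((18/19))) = 247/560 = 0.44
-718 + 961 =243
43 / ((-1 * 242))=-43 / 242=-0.18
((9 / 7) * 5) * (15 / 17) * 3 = 2025 / 119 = 17.02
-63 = -63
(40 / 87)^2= 1600 / 7569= 0.21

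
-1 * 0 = 0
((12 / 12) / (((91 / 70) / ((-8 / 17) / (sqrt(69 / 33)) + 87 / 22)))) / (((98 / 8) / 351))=46980 / 539- 8640 * sqrt(253) / 19159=79.99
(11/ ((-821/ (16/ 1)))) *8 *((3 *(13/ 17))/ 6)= -9152/ 13957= -0.66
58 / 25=2.32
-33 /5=-6.60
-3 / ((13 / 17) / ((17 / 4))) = -867 / 52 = -16.67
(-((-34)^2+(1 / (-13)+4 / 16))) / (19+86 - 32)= -60121 / 3796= -15.84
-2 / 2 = -1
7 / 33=0.21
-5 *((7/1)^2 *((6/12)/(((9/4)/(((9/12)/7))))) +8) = -275/6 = -45.83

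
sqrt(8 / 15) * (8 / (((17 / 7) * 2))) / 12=14 * sqrt(30) / 765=0.10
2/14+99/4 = 697/28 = 24.89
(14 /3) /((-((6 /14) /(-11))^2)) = -83006 /27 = -3074.30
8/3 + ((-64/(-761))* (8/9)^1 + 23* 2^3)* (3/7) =81.56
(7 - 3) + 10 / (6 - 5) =14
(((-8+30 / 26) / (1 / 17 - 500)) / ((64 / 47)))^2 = 5056774321 / 50001416884224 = 0.00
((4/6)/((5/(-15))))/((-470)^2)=-1/110450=-0.00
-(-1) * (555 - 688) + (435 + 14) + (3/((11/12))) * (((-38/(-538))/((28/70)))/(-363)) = 113139754/358039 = 316.00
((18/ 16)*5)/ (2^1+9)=45/ 88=0.51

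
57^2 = 3249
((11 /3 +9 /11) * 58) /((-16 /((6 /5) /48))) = -1073 /2640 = -0.41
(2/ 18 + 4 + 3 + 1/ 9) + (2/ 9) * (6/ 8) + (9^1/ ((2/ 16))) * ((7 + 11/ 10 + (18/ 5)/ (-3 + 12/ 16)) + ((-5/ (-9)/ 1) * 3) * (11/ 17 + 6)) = 389549/ 306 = 1273.04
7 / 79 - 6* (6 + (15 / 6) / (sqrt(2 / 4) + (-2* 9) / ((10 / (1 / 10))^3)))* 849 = -301823152096921531 / 9874999993601 - 1591875000000000* sqrt(2) / 124999999919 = -48574.38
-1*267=-267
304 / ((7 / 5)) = 1520 / 7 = 217.14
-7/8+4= 25/8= 3.12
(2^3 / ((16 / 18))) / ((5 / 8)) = 72 / 5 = 14.40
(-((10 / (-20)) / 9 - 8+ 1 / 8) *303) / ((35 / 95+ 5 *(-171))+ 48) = -1095749 / 367824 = -2.98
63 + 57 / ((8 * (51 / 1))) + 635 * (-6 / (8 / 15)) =-962963 / 136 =-7080.61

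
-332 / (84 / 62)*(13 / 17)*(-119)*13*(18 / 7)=5218044 / 7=745434.86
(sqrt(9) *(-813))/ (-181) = 2439/ 181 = 13.48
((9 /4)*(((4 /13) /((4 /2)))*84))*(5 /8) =945 /52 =18.17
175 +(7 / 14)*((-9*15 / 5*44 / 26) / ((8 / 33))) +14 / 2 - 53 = 3615 / 104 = 34.76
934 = 934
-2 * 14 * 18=-504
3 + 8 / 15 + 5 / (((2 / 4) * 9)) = 209 / 45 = 4.64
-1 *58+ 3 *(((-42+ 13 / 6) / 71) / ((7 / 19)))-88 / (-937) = -58187369 / 931378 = -62.47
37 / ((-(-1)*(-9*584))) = -0.01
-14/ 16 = -7/ 8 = -0.88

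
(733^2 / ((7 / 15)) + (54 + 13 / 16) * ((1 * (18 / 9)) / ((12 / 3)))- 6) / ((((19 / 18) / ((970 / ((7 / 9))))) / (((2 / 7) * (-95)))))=-36923249222.94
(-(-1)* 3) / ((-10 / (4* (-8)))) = 48 / 5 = 9.60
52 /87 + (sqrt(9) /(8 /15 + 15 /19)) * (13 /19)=187 /87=2.15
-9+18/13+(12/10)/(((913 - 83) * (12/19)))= -821453/107900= -7.61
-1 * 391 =-391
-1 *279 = -279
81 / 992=0.08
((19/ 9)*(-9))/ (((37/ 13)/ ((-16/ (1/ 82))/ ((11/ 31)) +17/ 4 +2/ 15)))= 602044469/ 24420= 24653.75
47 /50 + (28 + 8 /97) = 140759 /4850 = 29.02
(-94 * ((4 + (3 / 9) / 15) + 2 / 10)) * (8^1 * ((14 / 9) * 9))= -400064 / 9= -44451.56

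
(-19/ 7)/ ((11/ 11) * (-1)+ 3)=-19/ 14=-1.36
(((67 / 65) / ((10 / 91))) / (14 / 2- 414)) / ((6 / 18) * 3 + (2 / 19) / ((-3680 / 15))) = -1639624 / 71113075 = -0.02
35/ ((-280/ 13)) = -13/ 8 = -1.62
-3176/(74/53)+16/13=-1093540/481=-2273.47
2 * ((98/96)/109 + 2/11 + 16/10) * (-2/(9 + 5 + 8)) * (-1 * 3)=515431/527560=0.98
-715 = -715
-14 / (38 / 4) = -28 / 19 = -1.47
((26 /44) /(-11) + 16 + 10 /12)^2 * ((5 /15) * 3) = 37100281 /131769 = 281.56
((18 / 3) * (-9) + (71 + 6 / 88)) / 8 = 2.13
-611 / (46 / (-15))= 9165 / 46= 199.24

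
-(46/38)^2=-529/361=-1.47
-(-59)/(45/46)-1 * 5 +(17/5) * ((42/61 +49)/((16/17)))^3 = 500359.38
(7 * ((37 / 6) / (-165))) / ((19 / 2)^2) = -518 / 178695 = -0.00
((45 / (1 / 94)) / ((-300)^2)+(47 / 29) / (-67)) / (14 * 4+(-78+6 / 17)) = -32759 / 31088000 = -0.00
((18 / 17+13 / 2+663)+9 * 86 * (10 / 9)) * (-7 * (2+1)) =-1092819 / 34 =-32141.74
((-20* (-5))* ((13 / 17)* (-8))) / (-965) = 2080 / 3281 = 0.63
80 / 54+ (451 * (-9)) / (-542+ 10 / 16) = 1049984 / 116937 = 8.98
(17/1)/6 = 17/6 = 2.83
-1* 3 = -3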